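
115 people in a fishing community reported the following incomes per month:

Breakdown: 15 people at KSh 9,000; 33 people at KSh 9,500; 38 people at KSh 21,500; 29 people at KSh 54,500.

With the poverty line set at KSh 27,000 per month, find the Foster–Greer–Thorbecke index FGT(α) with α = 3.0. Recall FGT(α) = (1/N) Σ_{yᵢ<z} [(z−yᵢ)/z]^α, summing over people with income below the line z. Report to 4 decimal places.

Below z: 15×KSh 9,000, 33×KSh 9,500, 38×KSh 21,500 (q = 86 of N = 115).
Shortfall ratios: (27000−9000)/27000 = 0.6667 (×15); (27000−9500)/27000 = 0.6481 (×33); (27000−21500)/27000 = 0.2037 (×38).
Raised to α = 3.0: 0.29630 (×15); 0.27228 (×33); 0.00845 (×38).
Sum = 13.751035; FGT(3.0) = 13.751035 / 115 = 0.1196.

0.1196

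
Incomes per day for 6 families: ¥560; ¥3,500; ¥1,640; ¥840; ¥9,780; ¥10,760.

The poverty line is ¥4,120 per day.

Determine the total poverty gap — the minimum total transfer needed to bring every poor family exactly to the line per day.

Below the line: ¥560, ¥840, ¥1,640, ¥3,500 (q = 4 of N = 6).
Individual gaps: 4120−560 = 3560; 4120−840 = 3280; 4120−1640 = 2480; 4120−3500 = 620.
Aggregate gap = ¥9,940.

¥9,940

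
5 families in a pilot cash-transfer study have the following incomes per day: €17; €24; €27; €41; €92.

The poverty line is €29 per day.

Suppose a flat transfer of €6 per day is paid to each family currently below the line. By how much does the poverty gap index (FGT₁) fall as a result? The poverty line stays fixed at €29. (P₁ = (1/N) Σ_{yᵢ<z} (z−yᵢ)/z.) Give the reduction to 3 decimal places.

0.090

Before: below the line — €17, €24, €27; poverty gap index (FGT₁) = 0.13103.
After the €6 transfer: below the line — €23; poverty gap index (FGT₁) = 0.04138.
Reduction = 0.13103 − 0.04138 = 0.090.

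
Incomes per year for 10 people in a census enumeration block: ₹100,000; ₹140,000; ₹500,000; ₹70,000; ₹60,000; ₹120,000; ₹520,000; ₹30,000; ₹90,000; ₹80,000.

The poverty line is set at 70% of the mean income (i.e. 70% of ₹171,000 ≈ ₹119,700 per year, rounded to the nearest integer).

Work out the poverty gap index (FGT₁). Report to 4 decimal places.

Below z: ₹30,000, ₹60,000, ₹70,000, ₹80,000, ₹90,000, ₹100,000 (q = 6 of N = 10).
Gap ratios (z−y)/z: (119700−30000)/119700 = 0.7494; (119700−60000)/119700 = 0.4987; (119700−70000)/119700 = 0.4152; (119700−80000)/119700 = 0.3317; (119700−90000)/119700 = 0.2481; (119700−100000)/119700 = 0.1646.
Sum of shortfalls = 2.407686; P₁ averages over all N: 2.407686 / 10 = 0.2408.

0.2408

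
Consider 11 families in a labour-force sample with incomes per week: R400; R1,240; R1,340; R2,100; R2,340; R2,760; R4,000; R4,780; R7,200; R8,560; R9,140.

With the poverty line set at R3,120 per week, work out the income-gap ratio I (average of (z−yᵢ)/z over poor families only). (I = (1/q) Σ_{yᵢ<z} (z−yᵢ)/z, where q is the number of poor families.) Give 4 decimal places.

Below z: R400, R1,240, R1,340, R2,100, R2,340, R2,760 (q = 6 of N = 11).
Relative gaps: 0.8718, 0.6026, 0.5705, 0.3269, 0.2500, 0.1154; sum = 2.737179.
I averages over the q = 6 poor units only: 2.737179 / 6 = 0.4562.

0.4562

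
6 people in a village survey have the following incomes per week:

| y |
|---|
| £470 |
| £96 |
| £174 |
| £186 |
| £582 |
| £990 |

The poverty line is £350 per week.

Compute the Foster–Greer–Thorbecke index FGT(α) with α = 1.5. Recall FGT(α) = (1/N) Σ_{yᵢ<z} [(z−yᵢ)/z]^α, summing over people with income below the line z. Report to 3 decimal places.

0.216

Poor units: £96, £174, £186 (q = 3 of N = 6).
Relative gaps: (350−96)/350 = 0.7257; (350−174)/350 = 0.5029; (350−186)/350 = 0.4686.
Raised to α = 1.5: 0.61823; 0.35659; 0.32075.
Sum = 1.295564; FGT(1.5) = 1.295564 / 6 = 0.216.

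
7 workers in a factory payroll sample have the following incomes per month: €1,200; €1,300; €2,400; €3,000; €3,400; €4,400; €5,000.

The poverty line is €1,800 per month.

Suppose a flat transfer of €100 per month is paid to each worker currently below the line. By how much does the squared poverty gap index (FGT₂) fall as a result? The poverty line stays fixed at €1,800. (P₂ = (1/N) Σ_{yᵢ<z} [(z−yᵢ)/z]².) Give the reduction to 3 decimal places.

0.009

Before: below the line — €1,200, €1,300; squared poverty gap index (FGT₂) = 0.02690.
After the €100 transfer: below the line — €1,300, €1,400; squared poverty gap index (FGT₂) = 0.01808.
Reduction = 0.02690 − 0.01808 = 0.009.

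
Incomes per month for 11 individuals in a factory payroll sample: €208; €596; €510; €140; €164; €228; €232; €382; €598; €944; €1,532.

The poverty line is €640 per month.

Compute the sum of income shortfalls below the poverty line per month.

€2,702

Below the line: €140, €164, €208, €228, €232, €382, €510, €596, €598 (q = 9 of N = 11).
Individual gaps: 640−140 = 500; 640−164 = 476; 640−208 = 432; 640−228 = 412; 640−232 = 408; 640−382 = 258; 640−510 = 130; 640−596 = 44; 640−598 = 42.
Aggregate gap = €2,702.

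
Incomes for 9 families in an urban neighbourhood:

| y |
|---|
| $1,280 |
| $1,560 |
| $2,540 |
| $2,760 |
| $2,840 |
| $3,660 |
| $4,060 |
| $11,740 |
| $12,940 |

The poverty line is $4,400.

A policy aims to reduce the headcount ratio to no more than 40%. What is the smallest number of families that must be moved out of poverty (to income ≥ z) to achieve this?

4

Currently q = 7 of N = 9 are below the line (H = 0.778).
A headcount ratio of at most 40% allows at most ⌊0.40 × 9⌋ = 3 poor families.
So at least 7 − 3 = 4 must be lifted.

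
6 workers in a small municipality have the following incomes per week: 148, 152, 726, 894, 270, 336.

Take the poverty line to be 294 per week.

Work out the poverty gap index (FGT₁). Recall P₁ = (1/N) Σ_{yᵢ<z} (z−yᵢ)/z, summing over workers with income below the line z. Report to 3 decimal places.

Below z: 148, 152, 270 (q = 3 of N = 6).
Gap ratios (z−y)/z: (294−148)/294 = 0.4966; (294−152)/294 = 0.4830; (294−270)/294 = 0.0816.
Sum of shortfalls = 1.061224; P₁ averages over all N: 1.061224 / 6 = 0.177.

0.177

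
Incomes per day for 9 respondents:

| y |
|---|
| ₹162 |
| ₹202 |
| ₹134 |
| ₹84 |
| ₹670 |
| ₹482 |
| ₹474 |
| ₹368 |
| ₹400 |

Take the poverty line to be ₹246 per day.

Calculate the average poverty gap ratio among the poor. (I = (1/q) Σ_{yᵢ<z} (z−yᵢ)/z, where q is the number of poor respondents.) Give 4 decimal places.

0.4085

Incomes under z: ₹84, ₹134, ₹162, ₹202 (q = 4 of N = 9).
Shortfall ratios (z−y)/z: 0.6585, 0.4553, 0.3415, 0.1789; sum = 1.634146.
The income-gap ratio divides by q (the poor only): 1.634146 / 4 = 0.4085.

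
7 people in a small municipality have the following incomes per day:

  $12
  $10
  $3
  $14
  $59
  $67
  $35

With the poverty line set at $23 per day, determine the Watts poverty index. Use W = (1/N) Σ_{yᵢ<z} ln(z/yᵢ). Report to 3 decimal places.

0.574

Incomes under z: $3, $10, $12, $14 (q = 4 of N = 7).
Log gaps: ln(23/3) = 2.0369; ln(23/10) = 0.8329; ln(23/12) = 0.6506; ln(23/14) = 0.4964.
W = 4.016816 / 7 = 0.574.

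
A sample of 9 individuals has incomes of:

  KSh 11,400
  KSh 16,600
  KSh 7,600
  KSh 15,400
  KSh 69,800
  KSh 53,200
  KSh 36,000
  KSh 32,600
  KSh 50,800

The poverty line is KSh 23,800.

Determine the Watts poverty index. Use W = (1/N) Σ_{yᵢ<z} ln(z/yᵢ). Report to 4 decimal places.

Incomes under z: KSh 7,600, KSh 11,400, KSh 15,400, KSh 16,600 (q = 4 of N = 9).
Log shortfalls: ln(23800/7600) = 1.1415; ln(23800/11400) = 0.7361; ln(23800/15400) = 0.4353; ln(23800/16600) = 0.3603.
W = 2.673211 / 9 = 0.2970.

0.2970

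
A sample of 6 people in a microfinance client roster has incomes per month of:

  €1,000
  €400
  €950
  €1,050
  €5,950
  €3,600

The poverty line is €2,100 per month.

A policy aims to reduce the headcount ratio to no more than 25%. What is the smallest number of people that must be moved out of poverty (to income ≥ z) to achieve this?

4 of the 6 people are poor, so H = 4/6 = 0.667.
A headcount ratio of at most 25% allows at most ⌊0.25 × 6⌋ = 1 poor people.
So at least 4 − 1 = 3 must be lifted.

3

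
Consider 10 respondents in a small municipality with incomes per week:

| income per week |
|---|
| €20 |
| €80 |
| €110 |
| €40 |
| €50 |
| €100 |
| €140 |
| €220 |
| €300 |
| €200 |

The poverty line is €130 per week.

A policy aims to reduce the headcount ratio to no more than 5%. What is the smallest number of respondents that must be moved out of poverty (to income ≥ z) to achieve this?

6

6 of the 10 respondents are poor, so H = 6/10 = 0.600.
A headcount ratio of at most 5% allows at most ⌊0.05 × 10⌋ = 0 poor respondents.
So at least 6 − 0 = 6 must be lifted.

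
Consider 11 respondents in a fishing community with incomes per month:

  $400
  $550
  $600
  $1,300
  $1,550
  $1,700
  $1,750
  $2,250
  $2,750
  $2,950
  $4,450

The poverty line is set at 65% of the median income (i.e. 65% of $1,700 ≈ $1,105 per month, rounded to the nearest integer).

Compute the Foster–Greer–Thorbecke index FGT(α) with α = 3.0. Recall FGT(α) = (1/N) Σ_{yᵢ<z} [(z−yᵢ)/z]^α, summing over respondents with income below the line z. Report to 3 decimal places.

0.044

Incomes under z: $400, $550, $600 (q = 3 of N = 11).
Relative gaps: (1105−400)/1105 = 0.6380; (1105−550)/1105 = 0.5023; (1105−600)/1105 = 0.4570.
Raised to α = 3.0: 0.25971; 0.12670; 0.09545.
Sum = 0.481862; FGT(3.0) = 0.481862 / 11 = 0.044.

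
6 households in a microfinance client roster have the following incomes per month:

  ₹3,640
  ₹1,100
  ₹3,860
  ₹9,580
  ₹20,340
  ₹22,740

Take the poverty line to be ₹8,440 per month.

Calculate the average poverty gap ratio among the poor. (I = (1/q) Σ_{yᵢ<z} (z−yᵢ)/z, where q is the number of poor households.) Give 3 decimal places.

Poor units: ₹1,100, ₹3,640, ₹3,860 (q = 3 of N = 6).
Shortfall ratios (z−y)/z: 0.8697, 0.5687, 0.5427; sum = 1.981043.
I averages over the q = 3 poor units only: 1.981043 / 3 = 0.660.

0.660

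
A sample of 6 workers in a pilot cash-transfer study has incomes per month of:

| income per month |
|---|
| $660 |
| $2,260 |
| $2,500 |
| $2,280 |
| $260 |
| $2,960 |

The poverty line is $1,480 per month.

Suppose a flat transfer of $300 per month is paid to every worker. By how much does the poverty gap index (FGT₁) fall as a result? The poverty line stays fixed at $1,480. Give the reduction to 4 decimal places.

0.0676

Before: below the line — $260, $660; poverty gap index (FGT₁) = 0.229730.
After the $300 transfer: below the line — $560, $960; poverty gap index (FGT₁) = 0.162162.
Reduction = 0.229730 − 0.162162 = 0.0676.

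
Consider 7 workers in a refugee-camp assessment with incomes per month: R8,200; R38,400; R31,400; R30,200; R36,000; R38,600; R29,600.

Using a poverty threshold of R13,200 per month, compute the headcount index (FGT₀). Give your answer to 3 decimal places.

1 of the 7 workers have income below R13,200.
H = 1/7 = 0.143.

0.143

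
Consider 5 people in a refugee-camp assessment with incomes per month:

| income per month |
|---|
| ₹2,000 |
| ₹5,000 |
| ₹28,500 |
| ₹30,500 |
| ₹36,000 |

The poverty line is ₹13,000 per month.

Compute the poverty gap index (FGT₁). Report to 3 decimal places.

0.292

Incomes under z: ₹2,000, ₹5,000 (q = 2 of N = 5).
Gap ratios (z−y)/z: (13000−2000)/13000 = 0.8462; (13000−5000)/13000 = 0.6154.
Σ = 1.461538. Dividing by the full population N = 5 gives P₁ = 0.292.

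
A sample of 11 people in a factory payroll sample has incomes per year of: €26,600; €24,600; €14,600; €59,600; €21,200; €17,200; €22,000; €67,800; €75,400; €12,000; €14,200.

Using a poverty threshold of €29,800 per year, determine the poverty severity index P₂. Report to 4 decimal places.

Poor units: €12,000, €14,200, €14,600, €17,200, €21,200, €22,000, €24,600, €26,600 (q = 8 of N = 11).
Shortfall ratios: (29800−12000)/29800 = 0.5973; (29800−14200)/29800 = 0.5235; (29800−14600)/29800 = 0.5101; (29800−17200)/29800 = 0.4228; (29800−21200)/29800 = 0.2886; (29800−22000)/29800 = 0.2617; (29800−24600)/29800 = 0.1745; (29800−26600)/29800 = 0.1074.
Squared: 0.3568; 0.2740; 0.2602; 0.1788; 0.0833; 0.0685; 0.0304; 0.0115.
Sum = 1.263547; P₂ = 1.263547 / 11 = 0.1149.

0.1149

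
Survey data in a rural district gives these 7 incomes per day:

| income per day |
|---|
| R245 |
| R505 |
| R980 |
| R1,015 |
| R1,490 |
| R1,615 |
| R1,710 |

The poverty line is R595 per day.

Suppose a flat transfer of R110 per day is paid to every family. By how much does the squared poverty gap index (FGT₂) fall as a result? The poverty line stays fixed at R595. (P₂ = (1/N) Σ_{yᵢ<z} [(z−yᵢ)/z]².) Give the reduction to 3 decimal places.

Before: below the line — R245, R505; squared poverty gap index (FGT₂) = 0.05270.
After the R110 transfer: below the line — R355; squared poverty gap index (FGT₂) = 0.02324.
Reduction = 0.05270 − 0.02324 = 0.029.

0.029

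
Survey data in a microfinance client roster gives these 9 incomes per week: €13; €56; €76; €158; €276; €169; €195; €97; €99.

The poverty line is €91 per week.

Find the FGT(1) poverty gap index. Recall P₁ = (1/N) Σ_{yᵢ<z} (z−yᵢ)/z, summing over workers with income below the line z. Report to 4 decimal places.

0.1563

Below z: €13, €56, €76 (q = 3 of N = 9).
Gap ratios (z−y)/z: (91−13)/91 = 0.8571; (91−56)/91 = 0.3846; (91−76)/91 = 0.1648.
Σ = 1.406593. Dividing by the full population N = 9 gives P₁ = 0.1563.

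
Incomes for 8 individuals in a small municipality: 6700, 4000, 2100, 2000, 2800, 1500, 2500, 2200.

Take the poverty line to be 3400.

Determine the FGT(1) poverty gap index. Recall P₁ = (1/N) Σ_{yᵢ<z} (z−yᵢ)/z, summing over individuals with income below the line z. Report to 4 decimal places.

0.2684

Below the line: 1500, 2000, 2100, 2200, 2500, 2800 (q = 6 of N = 8).
Gap ratios (z−y)/z: (3400−1500)/3400 = 0.5588; (3400−2000)/3400 = 0.4118; (3400−2100)/3400 = 0.3824; (3400−2200)/3400 = 0.3529; (3400−2500)/3400 = 0.2647; (3400−2800)/3400 = 0.1765.
Sum of shortfalls = 2.147059; P₁ averages over all N: 2.147059 / 8 = 0.2684.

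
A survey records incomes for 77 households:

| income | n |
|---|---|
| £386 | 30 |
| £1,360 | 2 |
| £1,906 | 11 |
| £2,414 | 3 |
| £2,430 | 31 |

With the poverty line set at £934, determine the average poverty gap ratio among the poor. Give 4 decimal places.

0.5867

Poor units: 30×£386 (q = 30 of N = 77).
Relative gaps: 0.5867 (×30); sum = 17.601713.
The income-gap ratio divides by q (the poor only): 17.601713 / 30 = 0.5867.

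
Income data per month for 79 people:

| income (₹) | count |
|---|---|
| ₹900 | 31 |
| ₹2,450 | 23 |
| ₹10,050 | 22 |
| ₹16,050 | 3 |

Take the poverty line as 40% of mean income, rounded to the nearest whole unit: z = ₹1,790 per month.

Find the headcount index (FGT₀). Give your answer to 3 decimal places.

31 of the 79 people have income below ₹1,790.
H = 31/79 = 0.392.

0.392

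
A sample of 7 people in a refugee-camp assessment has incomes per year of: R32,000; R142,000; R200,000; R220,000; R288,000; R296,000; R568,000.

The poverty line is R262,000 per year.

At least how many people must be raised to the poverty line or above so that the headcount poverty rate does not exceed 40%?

2

Currently q = 4 of N = 7 are below the line (H = 0.571).
A headcount ratio of at most 40% allows at most ⌊0.40 × 7⌋ = 2 poor people.
So at least 4 − 2 = 2 must be lifted.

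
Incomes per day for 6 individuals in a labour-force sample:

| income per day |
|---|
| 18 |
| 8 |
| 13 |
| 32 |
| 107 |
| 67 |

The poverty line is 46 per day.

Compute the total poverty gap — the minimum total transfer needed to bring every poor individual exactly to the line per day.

Poor units: 8, 13, 18, 32 (q = 4 of N = 6).
Individual gaps: 46−8 = 38; 46−13 = 33; 46−18 = 28; 46−32 = 14.
Aggregate gap = 113.

113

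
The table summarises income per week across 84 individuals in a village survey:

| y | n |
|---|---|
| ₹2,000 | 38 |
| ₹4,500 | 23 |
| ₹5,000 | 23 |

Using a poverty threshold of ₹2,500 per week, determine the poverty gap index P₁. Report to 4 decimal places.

0.0905

Incomes under z: 38×₹2,000 (q = 38 of N = 84).
Shortfall ratios: (2500−2000)/2500 = 0.2000 (×38).
Σ = 7.600000. Dividing by the full population N = 84 gives P₁ = 0.0905.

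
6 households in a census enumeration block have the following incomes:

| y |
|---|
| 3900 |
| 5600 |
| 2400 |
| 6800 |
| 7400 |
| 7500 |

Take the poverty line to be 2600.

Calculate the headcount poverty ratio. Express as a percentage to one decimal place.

16.7%

1 of the 6 households have income below 2600.
H = 1/6 = 16.7%.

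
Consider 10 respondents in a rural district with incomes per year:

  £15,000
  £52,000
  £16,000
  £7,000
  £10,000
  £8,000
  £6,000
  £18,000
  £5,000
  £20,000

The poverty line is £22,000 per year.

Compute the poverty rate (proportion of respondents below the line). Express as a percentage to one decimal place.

9 of the 10 respondents have income below £22,000.
H = 9/10 = 90.0%.

90.0%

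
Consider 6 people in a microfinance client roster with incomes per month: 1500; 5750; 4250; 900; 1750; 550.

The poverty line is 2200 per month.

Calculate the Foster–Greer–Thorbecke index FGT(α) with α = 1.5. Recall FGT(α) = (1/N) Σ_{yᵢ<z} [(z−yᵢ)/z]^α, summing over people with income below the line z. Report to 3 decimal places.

0.229

Below the line: 550, 900, 1500, 1750 (q = 4 of N = 6).
Relative gaps: (2200−550)/2200 = 0.7500; (2200−900)/2200 = 0.5909; (2200−1500)/2200 = 0.3182; (2200−1750)/2200 = 0.2045.
Raised to α = 1.5: 0.64952; 0.45424; 0.17948; 0.09251.
Sum = 1.375742; FGT(1.5) = 1.375742 / 6 = 0.229.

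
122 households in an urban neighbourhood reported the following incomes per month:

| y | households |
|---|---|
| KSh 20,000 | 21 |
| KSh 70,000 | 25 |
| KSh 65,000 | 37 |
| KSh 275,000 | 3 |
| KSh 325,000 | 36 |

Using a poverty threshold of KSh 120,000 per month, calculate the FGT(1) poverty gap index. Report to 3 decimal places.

0.368

Incomes under z: 21×KSh 20,000, 37×KSh 65,000, 25×KSh 70,000 (q = 83 of N = 122).
Gap ratios (z−y)/z: (120000−20000)/120000 = 0.8333 (×21); (120000−65000)/120000 = 0.4583 (×37); (120000−70000)/120000 = 0.4167 (×25).
Sum of shortfalls = 44.875000; P₁ averages over all N: 44.875000 / 122 = 0.368.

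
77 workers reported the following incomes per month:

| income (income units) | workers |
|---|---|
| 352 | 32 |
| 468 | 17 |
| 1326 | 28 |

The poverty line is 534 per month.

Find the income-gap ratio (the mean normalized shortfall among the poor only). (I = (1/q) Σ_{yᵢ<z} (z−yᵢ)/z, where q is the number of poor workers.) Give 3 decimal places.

0.265

Below the line: 32×352, 17×468 (q = 49 of N = 77).
Shortfall ratios (z−y)/z: 0.3408 (×32), 0.1236 (×17); sum = 13.007491.
The income-gap ratio divides by q (the poor only): 13.007491 / 49 = 0.265.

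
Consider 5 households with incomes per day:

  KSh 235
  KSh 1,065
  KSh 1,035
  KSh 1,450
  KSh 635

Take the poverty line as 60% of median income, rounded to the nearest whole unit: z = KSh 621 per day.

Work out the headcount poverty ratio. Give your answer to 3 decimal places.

1 of the 5 households have income below KSh 621.
H = 1/5 = 0.200.

0.200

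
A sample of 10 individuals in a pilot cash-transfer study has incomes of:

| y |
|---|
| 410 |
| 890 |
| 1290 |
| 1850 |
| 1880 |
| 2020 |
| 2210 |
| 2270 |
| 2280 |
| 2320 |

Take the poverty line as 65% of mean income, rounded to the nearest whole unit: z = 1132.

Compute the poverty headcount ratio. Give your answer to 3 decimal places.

0.200

2 of the 10 individuals have income below 1132.
H = 2/10 = 0.200.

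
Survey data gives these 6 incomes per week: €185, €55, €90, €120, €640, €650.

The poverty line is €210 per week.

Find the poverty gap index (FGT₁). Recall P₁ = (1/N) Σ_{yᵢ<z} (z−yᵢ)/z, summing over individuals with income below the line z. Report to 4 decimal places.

0.3095

Poor units: €55, €90, €120, €185 (q = 4 of N = 6).
Normalized shortfalls: (210−55)/210 = 0.7381; (210−90)/210 = 0.5714; (210−120)/210 = 0.4286; (210−185)/210 = 0.1190.
Σ = 1.857143. Dividing by the full population N = 6 gives P₁ = 0.3095.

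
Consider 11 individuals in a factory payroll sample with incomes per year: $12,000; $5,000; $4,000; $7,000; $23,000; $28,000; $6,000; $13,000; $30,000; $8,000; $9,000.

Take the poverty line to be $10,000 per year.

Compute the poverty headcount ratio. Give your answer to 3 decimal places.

0.545

6 of the 11 individuals have income below $10,000.
H = 6/11 = 0.545.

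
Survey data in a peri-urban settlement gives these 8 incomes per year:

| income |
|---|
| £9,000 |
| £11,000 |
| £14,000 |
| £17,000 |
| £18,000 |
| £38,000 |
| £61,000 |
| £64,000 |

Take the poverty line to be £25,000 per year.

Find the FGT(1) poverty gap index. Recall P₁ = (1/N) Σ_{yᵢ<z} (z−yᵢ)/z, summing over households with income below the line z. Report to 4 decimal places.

0.2800

Incomes under z: £9,000, £11,000, £14,000, £17,000, £18,000 (q = 5 of N = 8).
Shortfall ratios: (25000−9000)/25000 = 0.6400; (25000−11000)/25000 = 0.5600; (25000−14000)/25000 = 0.4400; (25000−17000)/25000 = 0.3200; (25000−18000)/25000 = 0.2800.
Σ = 2.240000. Dividing by the full population N = 8 gives P₁ = 0.2800.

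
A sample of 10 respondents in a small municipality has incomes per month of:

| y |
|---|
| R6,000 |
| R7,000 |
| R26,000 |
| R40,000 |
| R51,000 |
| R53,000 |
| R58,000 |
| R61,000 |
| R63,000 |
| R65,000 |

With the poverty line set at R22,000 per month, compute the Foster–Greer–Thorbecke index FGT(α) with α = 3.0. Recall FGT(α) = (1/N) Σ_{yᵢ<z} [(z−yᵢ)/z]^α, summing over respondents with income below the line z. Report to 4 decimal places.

Poor units: R6,000, R7,000 (q = 2 of N = 10).
Normalized shortfalls: (22000−6000)/22000 = 0.7273; (22000−7000)/22000 = 0.6818.
Raised to α = 3.0: 0.38467; 0.31696.
Sum = 0.701634; FGT(3.0) = 0.701634 / 10 = 0.0702.

0.0702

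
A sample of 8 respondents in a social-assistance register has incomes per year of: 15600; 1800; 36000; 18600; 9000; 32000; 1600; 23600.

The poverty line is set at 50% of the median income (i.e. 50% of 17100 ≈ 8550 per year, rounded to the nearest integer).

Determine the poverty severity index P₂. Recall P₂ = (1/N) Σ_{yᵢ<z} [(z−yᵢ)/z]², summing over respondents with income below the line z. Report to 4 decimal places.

Below the line: 1600, 1800 (q = 2 of N = 8).
Gap ratios (z−y)/z: (8550−1600)/8550 = 0.8129; (8550−1800)/8550 = 0.7895.
Squared: 0.6608; 0.6233.
Sum = 1.284019; P₂ = 1.284019 / 8 = 0.1605.

0.1605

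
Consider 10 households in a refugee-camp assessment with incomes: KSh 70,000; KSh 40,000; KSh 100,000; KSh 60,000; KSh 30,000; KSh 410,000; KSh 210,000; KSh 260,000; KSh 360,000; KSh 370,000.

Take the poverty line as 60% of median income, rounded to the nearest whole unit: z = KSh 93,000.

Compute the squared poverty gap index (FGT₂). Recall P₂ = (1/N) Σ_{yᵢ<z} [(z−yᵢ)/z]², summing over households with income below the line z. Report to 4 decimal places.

Below z: KSh 30,000, KSh 40,000, KSh 60,000, KSh 70,000 (q = 4 of N = 10).
Relative gaps: (93000−30000)/93000 = 0.6774; (93000−40000)/93000 = 0.5699; (93000−60000)/93000 = 0.3548; (93000−70000)/93000 = 0.2473.
Squared: 0.4589; 0.3248; 0.1259; 0.0612.
Sum = 0.970748; P₂ = 0.970748 / 10 = 0.0971.

0.0971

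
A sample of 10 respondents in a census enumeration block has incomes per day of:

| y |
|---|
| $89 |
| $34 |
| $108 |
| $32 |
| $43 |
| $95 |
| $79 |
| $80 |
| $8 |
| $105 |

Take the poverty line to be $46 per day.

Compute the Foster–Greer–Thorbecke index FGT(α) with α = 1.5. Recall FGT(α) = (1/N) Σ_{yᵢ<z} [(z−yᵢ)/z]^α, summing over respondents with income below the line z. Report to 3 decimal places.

0.107

Below the line: $8, $32, $34, $43 (q = 4 of N = 10).
Normalized shortfalls: (46−8)/46 = 0.8261; (46−32)/46 = 0.3043; (46−34)/46 = 0.2609; (46−43)/46 = 0.0652.
Raised to α = 1.5: 0.75082; 0.16790; 0.13324; 0.01666.
Sum = 1.068622; FGT(1.5) = 1.068622 / 10 = 0.107.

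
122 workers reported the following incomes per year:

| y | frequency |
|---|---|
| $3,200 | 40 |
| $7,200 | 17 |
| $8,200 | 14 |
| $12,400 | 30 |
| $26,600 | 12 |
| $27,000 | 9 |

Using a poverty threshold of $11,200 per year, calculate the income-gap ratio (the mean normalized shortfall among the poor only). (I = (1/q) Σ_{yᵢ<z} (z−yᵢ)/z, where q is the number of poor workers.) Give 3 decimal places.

Below the line: 40×$3,200, 17×$7,200, 14×$8,200 (q = 71 of N = 122).
Shortfall ratios (z−y)/z: 0.7143 (×40), 0.3571 (×17), 0.2679 (×14); sum = 38.392857.
The income-gap ratio divides by q (the poor only): 38.392857 / 71 = 0.541.

0.541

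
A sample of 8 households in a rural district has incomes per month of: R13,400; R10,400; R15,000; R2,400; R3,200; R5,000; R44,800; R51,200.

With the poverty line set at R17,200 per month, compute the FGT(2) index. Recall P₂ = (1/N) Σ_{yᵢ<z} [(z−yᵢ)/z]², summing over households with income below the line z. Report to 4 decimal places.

Incomes under z: R2,400, R3,200, R5,000, R10,400, R13,400, R15,000 (q = 6 of N = 8).
Relative gaps: (17200−2400)/17200 = 0.8605; (17200−3200)/17200 = 0.8140; (17200−5000)/17200 = 0.7093; (17200−10400)/17200 = 0.3953; (17200−13400)/17200 = 0.2209; (17200−15000)/17200 = 0.1279.
Squared: 0.7404; 0.6625; 0.5031; 0.1563; 0.0488; 0.0164.
Sum = 2.127501; P₂ = 2.127501 / 8 = 0.2659.

0.2659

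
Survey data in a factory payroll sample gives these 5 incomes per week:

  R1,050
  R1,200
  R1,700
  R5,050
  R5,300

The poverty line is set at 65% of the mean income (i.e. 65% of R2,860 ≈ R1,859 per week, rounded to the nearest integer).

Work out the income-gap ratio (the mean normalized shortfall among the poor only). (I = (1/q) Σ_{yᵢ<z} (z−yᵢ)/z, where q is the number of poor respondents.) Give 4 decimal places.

Incomes under z: R1,050, R1,200, R1,700 (q = 3 of N = 5).
Relative gaps: 0.4352, 0.3545, 0.0855; sum = 0.875202.
The income-gap ratio divides by q (the poor only): 0.875202 / 3 = 0.2917.

0.2917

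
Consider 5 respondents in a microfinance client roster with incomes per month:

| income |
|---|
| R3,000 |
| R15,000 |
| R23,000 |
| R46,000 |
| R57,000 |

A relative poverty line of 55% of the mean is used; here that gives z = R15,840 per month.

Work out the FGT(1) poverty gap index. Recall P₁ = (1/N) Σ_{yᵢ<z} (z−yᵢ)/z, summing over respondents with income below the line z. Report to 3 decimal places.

Poor units: R3,000, R15,000 (q = 2 of N = 5).
Normalized shortfalls: (15840−3000)/15840 = 0.8106; (15840−15000)/15840 = 0.0530.
Σ = 0.863636. Dividing by the full population N = 5 gives P₁ = 0.173.

0.173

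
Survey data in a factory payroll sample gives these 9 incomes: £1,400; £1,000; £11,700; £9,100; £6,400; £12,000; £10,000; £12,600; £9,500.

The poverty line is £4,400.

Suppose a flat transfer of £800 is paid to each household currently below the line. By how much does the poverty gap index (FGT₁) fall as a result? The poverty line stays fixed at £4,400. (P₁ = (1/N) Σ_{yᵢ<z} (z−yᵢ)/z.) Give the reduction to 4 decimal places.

0.0404

Before: below the line — £1,000, £1,400; poverty gap index (FGT₁) = 0.161616.
After the £800 transfer: below the line — £1,800, £2,200; poverty gap index (FGT₁) = 0.121212.
Reduction = 0.161616 − 0.121212 = 0.0404.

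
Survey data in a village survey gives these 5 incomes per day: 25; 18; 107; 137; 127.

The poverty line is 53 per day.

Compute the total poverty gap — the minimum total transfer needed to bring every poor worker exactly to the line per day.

63

Incomes under z: 18, 25 (q = 2 of N = 5).
Individual gaps: 53−18 = 35; 53−25 = 28.
Aggregate gap = 63.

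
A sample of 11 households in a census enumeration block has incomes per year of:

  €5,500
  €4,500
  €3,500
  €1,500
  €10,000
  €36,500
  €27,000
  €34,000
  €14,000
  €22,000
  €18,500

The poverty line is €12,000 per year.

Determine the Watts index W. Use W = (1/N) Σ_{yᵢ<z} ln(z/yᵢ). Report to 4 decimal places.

Incomes under z: €1,500, €3,500, €4,500, €5,500, €10,000 (q = 5 of N = 11).
Log gaps: ln(12000/1500) = 2.0794; ln(12000/3500) = 1.2321; ln(12000/4500) = 0.9808; ln(12000/5500) = 0.7802; ln(12000/10000) = 0.1823.
W = 5.254895 / 11 = 0.4777.

0.4777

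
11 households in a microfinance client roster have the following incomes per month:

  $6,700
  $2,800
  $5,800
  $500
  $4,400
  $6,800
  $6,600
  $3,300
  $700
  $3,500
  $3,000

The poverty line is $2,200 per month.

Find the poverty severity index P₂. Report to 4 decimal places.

0.0965

Incomes under z: $500, $700 (q = 2 of N = 11).
Shortfall ratios: (2200−500)/2200 = 0.7727; (2200−700)/2200 = 0.6818.
Squared: 0.5971; 0.4649.
Sum = 1.061983; P₂ = 1.061983 / 11 = 0.0965.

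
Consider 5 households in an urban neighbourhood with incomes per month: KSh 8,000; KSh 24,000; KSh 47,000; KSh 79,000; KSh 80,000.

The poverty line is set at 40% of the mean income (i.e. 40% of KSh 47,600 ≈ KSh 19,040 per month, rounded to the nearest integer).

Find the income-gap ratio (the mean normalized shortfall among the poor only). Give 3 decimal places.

Below the line: KSh 8,000 (q = 1 of N = 5).
Relative gaps: 0.5798; sum = 0.579832.
I averages over the q = 1 poor units only: 0.579832 / 1 = 0.580.

0.580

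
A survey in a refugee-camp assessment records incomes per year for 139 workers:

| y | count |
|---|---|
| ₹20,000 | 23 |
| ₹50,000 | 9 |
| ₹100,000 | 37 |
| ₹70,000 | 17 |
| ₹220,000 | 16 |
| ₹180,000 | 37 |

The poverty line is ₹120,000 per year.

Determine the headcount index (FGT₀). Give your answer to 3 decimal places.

86 of the 139 workers have income below ₹120,000.
H = 86/139 = 0.619.

0.619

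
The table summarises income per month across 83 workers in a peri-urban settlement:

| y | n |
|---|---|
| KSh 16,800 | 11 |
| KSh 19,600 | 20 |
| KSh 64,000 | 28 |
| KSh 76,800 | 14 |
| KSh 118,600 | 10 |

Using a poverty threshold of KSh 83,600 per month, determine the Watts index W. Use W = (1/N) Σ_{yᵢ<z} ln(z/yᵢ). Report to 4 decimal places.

0.6666

Poor units: 11×KSh 16,800, 20×KSh 19,600, 28×KSh 64,000, 14×KSh 76,800 (q = 73 of N = 83).
Log gaps: ln(83600/16800) = 1.6047 (×11); ln(83600/19600) = 1.4505 (×20); ln(83600/64000) = 0.2672 (×28); ln(83600/76800) = 0.0848 (×14).
W = 55.329827 / 83 = 0.6666.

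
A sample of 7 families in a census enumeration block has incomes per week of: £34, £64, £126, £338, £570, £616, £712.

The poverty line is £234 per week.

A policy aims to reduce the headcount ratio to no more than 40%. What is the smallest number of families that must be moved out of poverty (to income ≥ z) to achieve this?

1

3 of the 7 families are poor, so H = 3/7 = 0.429.
A headcount ratio of at most 40% allows at most ⌊0.40 × 7⌋ = 2 poor families.
So at least 3 − 2 = 1 must be lifted.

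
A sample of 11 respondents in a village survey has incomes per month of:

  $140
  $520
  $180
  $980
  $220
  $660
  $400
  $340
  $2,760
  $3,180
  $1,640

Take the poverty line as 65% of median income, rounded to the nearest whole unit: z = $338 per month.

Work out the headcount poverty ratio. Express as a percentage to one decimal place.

3 of the 11 respondents have income below $338.
H = 3/11 = 27.3%.

27.3%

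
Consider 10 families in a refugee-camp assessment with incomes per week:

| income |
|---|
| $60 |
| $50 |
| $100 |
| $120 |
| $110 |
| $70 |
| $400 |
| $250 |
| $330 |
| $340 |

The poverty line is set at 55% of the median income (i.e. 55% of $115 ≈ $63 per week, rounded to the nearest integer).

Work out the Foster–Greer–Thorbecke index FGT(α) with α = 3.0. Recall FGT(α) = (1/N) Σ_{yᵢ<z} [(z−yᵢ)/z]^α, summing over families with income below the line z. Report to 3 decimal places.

Below z: $50, $60 (q = 2 of N = 10).
Relative gaps: (63−50)/63 = 0.2063; (63−60)/63 = 0.0476.
Raised to α = 3.0: 0.00879; 0.00011.
Sum = 0.008894; FGT(3.0) = 0.008894 / 10 = 0.001.

0.001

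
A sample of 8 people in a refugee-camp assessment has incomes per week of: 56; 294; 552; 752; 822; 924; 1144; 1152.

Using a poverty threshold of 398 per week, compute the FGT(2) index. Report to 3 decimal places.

Poor units: 56, 294 (q = 2 of N = 8).
Gap ratios (z−y)/z: (398−56)/398 = 0.8593; (398−294)/398 = 0.2613.
Squared: 0.7384; 0.0683.
Sum = 0.806672; P₂ = 0.806672 / 8 = 0.101.

0.101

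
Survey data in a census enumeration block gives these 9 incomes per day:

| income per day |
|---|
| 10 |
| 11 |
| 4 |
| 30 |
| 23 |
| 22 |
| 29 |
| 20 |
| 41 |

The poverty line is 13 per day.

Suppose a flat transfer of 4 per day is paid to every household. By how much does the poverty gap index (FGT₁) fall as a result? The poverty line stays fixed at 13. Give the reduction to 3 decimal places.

Before: below the line — 4, 10, 11; poverty gap index (FGT₁) = 0.11966.
After the 4 transfer: below the line — 8; poverty gap index (FGT₁) = 0.04274.
Reduction = 0.11966 − 0.04274 = 0.077.

0.077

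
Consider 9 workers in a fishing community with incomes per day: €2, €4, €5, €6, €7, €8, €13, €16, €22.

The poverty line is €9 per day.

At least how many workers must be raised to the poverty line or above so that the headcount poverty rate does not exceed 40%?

6 of the 9 workers are poor, so H = 6/9 = 0.667.
A headcount ratio of at most 40% allows at most ⌊0.40 × 9⌋ = 3 poor workers.
So at least 6 − 3 = 3 must be lifted.

3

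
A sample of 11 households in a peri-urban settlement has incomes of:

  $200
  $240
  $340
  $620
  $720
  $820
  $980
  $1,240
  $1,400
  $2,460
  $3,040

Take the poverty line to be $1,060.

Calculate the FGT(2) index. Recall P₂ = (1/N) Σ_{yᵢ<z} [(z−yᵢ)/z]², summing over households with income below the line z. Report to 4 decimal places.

0.1864

Below z: $200, $240, $340, $620, $720, $820, $980 (q = 7 of N = 11).
Normalized shortfalls: (1060−200)/1060 = 0.8113; (1060−240)/1060 = 0.7736; (1060−340)/1060 = 0.6792; (1060−620)/1060 = 0.4151; (1060−720)/1060 = 0.3208; (1060−820)/1060 = 0.2264; (1060−980)/1060 = 0.0755.
Squared: 0.6582; 0.5984; 0.4614; 0.1723; 0.1029; 0.0513; 0.0057.
Sum = 2.050196; P₂ = 2.050196 / 11 = 0.1864.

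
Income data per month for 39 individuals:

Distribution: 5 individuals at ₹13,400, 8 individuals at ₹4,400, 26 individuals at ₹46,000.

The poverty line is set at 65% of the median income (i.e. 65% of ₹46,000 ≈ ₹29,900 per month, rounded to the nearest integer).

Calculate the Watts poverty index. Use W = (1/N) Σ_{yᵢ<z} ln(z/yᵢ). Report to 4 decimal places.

Below the line: 8×₹4,400, 5×₹13,400 (q = 13 of N = 39).
Log gaps: ln(29900/4400) = 1.9163 (×8); ln(29900/13400) = 0.8026 (×5).
W = 19.343050 / 39 = 0.4960.

0.4960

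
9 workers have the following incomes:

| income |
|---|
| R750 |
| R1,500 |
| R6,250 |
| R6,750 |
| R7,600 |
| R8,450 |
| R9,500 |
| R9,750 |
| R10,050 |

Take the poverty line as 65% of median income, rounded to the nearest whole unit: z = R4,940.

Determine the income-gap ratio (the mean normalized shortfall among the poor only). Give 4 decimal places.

0.7723

Incomes under z: R750, R1,500 (q = 2 of N = 9).
Relative gaps: 0.8482, 0.6964; sum = 1.544534.
I averages over the q = 2 poor units only: 1.544534 / 2 = 0.7723.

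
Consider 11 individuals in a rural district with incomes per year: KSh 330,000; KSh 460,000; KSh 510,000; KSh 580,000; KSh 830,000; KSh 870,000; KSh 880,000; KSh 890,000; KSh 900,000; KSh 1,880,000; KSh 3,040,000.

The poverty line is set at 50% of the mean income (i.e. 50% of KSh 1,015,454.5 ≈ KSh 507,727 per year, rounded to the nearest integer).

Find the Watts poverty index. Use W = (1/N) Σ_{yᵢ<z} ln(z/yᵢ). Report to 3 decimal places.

Incomes under z: KSh 330,000, KSh 460,000 (q = 2 of N = 11).
Log shortfalls: ln(507727/330000) = 0.4309; ln(507727/460000) = 0.0987.
W = 0.529569 / 11 = 0.048.

0.048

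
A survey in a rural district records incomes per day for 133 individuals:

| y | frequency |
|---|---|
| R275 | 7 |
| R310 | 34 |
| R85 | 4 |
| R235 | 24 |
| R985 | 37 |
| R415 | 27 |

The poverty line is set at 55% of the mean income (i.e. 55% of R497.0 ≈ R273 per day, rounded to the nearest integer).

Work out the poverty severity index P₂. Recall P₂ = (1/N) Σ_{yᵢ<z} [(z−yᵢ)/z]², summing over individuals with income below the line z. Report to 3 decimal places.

0.018

Incomes under z: 4×R85, 24×R235 (q = 28 of N = 133).
Relative gaps: (273−85)/273 = 0.6886 (×4); (273−235)/273 = 0.1392 (×24).
Squared: 0.4742 (×4); 0.0194 (×24).
Sum = 2.361926; P₂ = 2.361926 / 133 = 0.018.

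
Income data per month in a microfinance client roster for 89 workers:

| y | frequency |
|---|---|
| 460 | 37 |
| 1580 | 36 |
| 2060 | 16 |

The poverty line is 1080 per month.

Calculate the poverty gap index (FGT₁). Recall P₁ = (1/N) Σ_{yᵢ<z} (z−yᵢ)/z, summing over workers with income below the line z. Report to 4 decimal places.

0.2387

Poor units: 37×460 (q = 37 of N = 89).
Gap ratios (z−y)/z: (1080−460)/1080 = 0.5741 (×37).
Σ = 21.240741. Dividing by the full population N = 89 gives P₁ = 0.2387.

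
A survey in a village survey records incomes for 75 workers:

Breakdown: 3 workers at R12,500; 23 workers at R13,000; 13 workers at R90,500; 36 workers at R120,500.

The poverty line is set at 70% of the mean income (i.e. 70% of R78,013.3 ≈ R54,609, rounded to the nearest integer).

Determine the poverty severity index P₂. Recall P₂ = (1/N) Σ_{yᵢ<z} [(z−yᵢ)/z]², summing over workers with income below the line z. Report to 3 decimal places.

0.202

Incomes under z: 3×R12,500, 23×R13,000 (q = 26 of N = 75).
Shortfall ratios: (54609−12500)/54609 = 0.7711 (×3); (54609−13000)/54609 = 0.7619 (×23).
Squared: 0.5946 (×3); 0.5806 (×23).
Sum = 15.136635; P₂ = 15.136635 / 75 = 0.202.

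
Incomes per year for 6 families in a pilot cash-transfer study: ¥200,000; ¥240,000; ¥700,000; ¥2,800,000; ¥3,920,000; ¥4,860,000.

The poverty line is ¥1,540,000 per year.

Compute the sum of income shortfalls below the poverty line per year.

¥3,480,000

Below z: ¥200,000, ¥240,000, ¥700,000 (q = 3 of N = 6).
Individual gaps: 1540000−200000 = 1340000; 1540000−240000 = 1300000; 1540000−700000 = 840000.
Aggregate gap = ¥3,480,000.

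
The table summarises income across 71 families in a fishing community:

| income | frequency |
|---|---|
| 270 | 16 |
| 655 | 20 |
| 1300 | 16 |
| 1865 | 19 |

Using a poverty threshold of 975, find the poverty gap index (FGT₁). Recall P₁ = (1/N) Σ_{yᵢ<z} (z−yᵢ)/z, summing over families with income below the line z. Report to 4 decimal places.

Below z: 16×270, 20×655 (q = 36 of N = 71).
Relative gaps: (975−270)/975 = 0.7231 (×16); (975−655)/975 = 0.3282 (×20).
Sum of shortfalls = 18.133333; P₁ averages over all N: 18.133333 / 71 = 0.2554.

0.2554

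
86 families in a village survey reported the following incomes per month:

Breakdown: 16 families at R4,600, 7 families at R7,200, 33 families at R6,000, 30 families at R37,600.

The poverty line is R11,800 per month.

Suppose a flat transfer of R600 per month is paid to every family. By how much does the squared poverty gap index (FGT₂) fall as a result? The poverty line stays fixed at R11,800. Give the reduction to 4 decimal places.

0.0323

Before: below the line — 16×R4,600, 33×R6,000, 7×R7,200; squared poverty gap index (FGT₂) = 0.174342.
After the R600 transfer: below the line — 16×R5,200, 33×R6,600, 7×R7,800; squared poverty gap index (FGT₂) = 0.142074.
Reduction = 0.174342 − 0.142074 = 0.0323.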